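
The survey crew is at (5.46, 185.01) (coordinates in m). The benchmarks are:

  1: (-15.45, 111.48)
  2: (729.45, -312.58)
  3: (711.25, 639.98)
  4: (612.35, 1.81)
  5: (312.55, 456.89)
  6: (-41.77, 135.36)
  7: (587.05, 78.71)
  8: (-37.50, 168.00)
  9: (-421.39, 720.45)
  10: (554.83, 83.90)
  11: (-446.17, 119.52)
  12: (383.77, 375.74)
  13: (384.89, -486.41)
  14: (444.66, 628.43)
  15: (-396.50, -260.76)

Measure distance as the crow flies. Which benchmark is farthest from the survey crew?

2

Distances from (5.46, 185.01):
1: √((-20.91)² + (-73.53)²) = √(437.2281 + 5406.6609) = 76.45 m
2: √((723.99)² + (-497.59)²) = √(524161.5201 + 247595.8081) = 878.50 m
3: √((705.79)² + (454.97)²) = √(498139.5241 + 206997.7009) = 839.72 m
4: √((606.89)² + (-183.20)²) = √(368315.4721 + 33562.2400) = 633.94 m
5: √((307.09)² + (271.88)²) = √(94304.2681 + 73918.7344) = 410.15 m
6: √((-47.23)² + (-49.65)²) = √(2230.6729 + 2465.1225) = 68.53 m
7: √((581.59)² + (-106.30)²) = √(338246.9281 + 11299.6900) = 591.22 m
8: √((-42.96)² + (-17.01)²) = √(1845.5616 + 289.3401) = 46.20 m
9: √((-426.85)² + (535.44)²) = √(182200.9225 + 286695.9936) = 684.76 m
10: √((549.37)² + (-101.11)²) = √(301807.3969 + 10223.2321) = 558.60 m
11: √((-451.63)² + (-65.49)²) = √(203969.6569 + 4288.9401) = 456.35 m
12: √((378.31)² + (190.73)²) = √(143118.4561 + 36377.9329) = 423.67 m
13: √((379.43)² + (-671.42)²) = √(143967.1249 + 450804.8164) = 771.21 m
14: √((439.20)² + (443.42)²) = √(192896.6400 + 196621.2964) = 624.11 m
15: √((-401.96)² + (-445.77)²) = √(161571.8416 + 198710.8929) = 600.24 m
Maximum: 2 at 878.50 m.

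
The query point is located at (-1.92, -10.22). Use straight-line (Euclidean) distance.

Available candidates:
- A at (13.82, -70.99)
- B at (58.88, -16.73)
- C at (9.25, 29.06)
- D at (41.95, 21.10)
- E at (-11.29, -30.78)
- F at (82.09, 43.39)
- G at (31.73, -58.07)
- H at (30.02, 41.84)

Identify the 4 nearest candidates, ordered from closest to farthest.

Distances from (-1.92, -10.22):
A: 62.78
B: 61.15
C: 40.84
D: 53.90
E: 22.59
F: 99.66
G: 58.50
H: 61.08
Sorted: E (22.59) < C (40.84) < D (53.90) < G (58.50) < H (61.08) < B (61.15) < …

E, C, D, G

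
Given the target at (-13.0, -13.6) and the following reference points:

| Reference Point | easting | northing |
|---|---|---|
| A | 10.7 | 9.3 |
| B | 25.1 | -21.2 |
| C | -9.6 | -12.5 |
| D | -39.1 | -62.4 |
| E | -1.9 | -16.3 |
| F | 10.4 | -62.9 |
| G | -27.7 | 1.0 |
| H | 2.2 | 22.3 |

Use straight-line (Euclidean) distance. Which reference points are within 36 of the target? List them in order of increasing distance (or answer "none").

C, E, G, A

Distances from (-13.0, -13.6):
A: √((23.7)² + (22.9)²) = √(561.690 + 524.410) = 33.0
B: √((38.1)² + (-7.6)²) = √(1451.610 + 57.760) = 38.9
C: √((3.4)² + (1.1)²) = √(11.560 + 1.210) = 3.6
D: √((-26.1)² + (-48.8)²) = √(681.210 + 2381.440) = 55.3
E: √((11.1)² + (-2.7)²) = √(123.210 + 7.290) = 11.4
F: √((23.4)² + (-49.3)²) = √(547.560 + 2430.490) = 54.6
G: √((-14.7)² + (14.6)²) = √(216.090 + 213.160) = 20.7
H: √((15.2)² + (35.9)²) = √(231.040 + 1288.810) = 39.0
Threshold 36: C (3.6), E (11.4), G (20.7), A (33.0) are within range.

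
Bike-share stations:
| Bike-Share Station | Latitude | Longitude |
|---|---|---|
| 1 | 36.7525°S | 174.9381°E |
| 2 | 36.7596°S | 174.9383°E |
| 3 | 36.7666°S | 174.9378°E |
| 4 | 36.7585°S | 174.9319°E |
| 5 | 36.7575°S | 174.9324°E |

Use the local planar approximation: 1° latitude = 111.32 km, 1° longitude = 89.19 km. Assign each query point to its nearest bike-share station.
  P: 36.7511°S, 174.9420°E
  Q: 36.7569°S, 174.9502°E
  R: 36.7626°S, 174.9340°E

P→1; Q→2; R→4

P at 36.7511°S, 174.9420°E:
  1: 0.3812 km
  2: 1.0021 km
  3: 1.7657 km
  4: 1.2207 km
  5: 1.1139 km
  → nearest: 1 (0.3812 km)
Q at 36.7569°S, 174.9502°E:
  1: 1.1852 km
  2: 1.1031 km
  3: 1.5457 km
  4: 1.6419 km
  5: 1.5890 km
  → nearest: 2 (1.1031 km)
R at 36.7626°S, 174.9340°E:
  1: 1.1823 km
  2: 0.5085 km
  3: 0.5596 km
  4: 0.4933 km
  5: 0.5854 km
  → nearest: 4 (0.4933 km)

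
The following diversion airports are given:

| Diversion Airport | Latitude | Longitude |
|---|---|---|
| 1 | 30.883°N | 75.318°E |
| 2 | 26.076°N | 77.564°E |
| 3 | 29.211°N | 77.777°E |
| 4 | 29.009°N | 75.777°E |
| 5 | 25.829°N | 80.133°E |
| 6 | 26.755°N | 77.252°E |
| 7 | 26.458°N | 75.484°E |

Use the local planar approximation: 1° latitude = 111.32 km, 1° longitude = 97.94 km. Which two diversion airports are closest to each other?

Pairwise distances:
1–2: √((-4.807·111.32)² + (2.246·97.94)²) = √(286348.32008 + 48388.22632) = 578.564 km
1–3: √((-1.672·111.32)² + (2.459·97.94)²) = √(34643.27502 + 58001.23712) = 304.376 km
1–4: √((-1.874·111.32)² + (0.459·97.94)²) = √(43519.66748 + 2020.90347) = 213.402 km
1–5: √((-5.054·111.32)² + (4.815·97.94)²) = √(316531.45238 + 222388.73388) = 734.112 km
1–6: √((-4.128·111.32)² + (1.934·97.94)²) = √(211166.86508 + 35878.40590) = 497.036 km
1–7: √((-4.425·111.32)² + (0.166·97.94)²) = √(242645.89328 + 264.32386) = 492.859 km
2–3: √((3.135·111.32)² + (0.213·97.94)²) = √(121792.76374 + 435.19050) = 349.611 km
2–4: √((2.933·111.32)² + (-1.787·97.94)²) = √(106603.26868 + 30631.57335) = 370.452 km
2–5: √((-0.247·111.32)² + (2.569·97.94)²) = √(756.03222 + 63306.51521) = 253.106 km
2–6: √((0.679·111.32)² + (-0.312·97.94)²) = √(5713.28572 + 933.74736) = 81.529 km
2–7: √((0.382·111.32)² + (-2.080·97.94)²) = √(1808.31099 + 41499.88271) = 208.106 km
3–4: √((-0.202·111.32)² + (-2.000·97.94)²) = √(505.64898 + 38368.97440) = 197.166 km
3–5: √((-3.382·111.32)² + (2.356·97.94)²) = √(141740.38297 + 53244.01187) = 441.570 km
3–6: √((-2.456·111.32)² + (-0.525·97.94)²) = √(74748.60986 + 2643.86214) = 278.195 km
3–7: √((-2.753·111.32)² + (-2.293·97.94)²) = √(93920.15878 + 50434.56842) = 379.940 km
4–5: √((-3.180·111.32)² + (4.356·97.94)²) = √(125314.30081 + 182010.28996) = 554.369 km
4–6: √((-2.254·111.32)² + (1.475·97.94)²) = √(62958.47774 + 20869.12498) = 289.530 km
4–7: √((-2.551·111.32)² + (-0.293·97.94)²) = √(80643.11827 + 823.48452) = 285.424 km
5–6: √((0.926·111.32)² + (-2.881·97.94)²) = √(10625.96470 + 79617.16623) = 300.405 km
5–7: √((0.629·111.32)² + (-4.649·97.94)²) = √(4902.83961 + 207319.08897) = 460.676 km
6–7: √((-0.297·111.32)² + (-1.768·97.94)²) = √(1093.09849 + 29983.66526) = 176.286 km
Closest pair: 2–6 at 81.529 km.

2 and 6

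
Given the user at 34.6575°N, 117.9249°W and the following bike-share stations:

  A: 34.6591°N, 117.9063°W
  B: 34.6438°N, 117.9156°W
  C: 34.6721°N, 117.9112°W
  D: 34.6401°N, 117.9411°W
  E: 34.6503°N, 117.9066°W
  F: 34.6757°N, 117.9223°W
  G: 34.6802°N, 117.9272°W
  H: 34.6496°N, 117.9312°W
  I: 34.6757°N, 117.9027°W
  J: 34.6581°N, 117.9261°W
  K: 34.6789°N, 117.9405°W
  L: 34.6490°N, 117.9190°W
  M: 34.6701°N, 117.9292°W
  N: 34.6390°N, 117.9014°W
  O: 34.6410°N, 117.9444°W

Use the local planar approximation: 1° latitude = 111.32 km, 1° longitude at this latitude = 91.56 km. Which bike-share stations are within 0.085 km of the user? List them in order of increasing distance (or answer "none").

none

Distances from 34.6575°N, 117.9249°W:
A: √((0.0016·111.32)² + (0.0186·91.56)²) = √(0.031724 + 2.900263) = 1.7123 km
B: √((-0.0137·111.32)² + (0.0093·91.56)²) = √(2.325881 + 0.725066) = 1.7467 km
C: √((0.0146·111.32)² + (0.0137·91.56)²) = √(2.641509 + 1.573449) = 2.0530 km
D: √((-0.0174·111.32)² + (-0.0162·91.56)²) = √(3.751845 + 2.200096) = 2.4397 km
E: √((-0.0072·111.32)² + (0.0183·91.56)²) = √(0.642409 + 2.807461) = 1.8574 km
F: √((0.0182·111.32)² + (0.0026·91.56)²) = √(4.104773 + 0.056671) = 2.0400 km
G: √((0.0227·111.32)² + (-0.0023·91.56)²) = √(6.385547 + 0.044347) = 2.5357 km
H: √((-0.0079·111.32)² + (-0.0063·91.56)²) = √(0.773394 + 0.332731) = 1.0517 km
I: √((0.0182·111.32)² + (0.0222·91.56)²) = √(4.104773 + 4.131593) = 2.8699 km
J: √((0.0006·111.32)² + (-0.0012·91.56)²) = √(0.004461 + 0.012072) = 0.1286 km
K: √((0.0214·111.32)² + (-0.0156·91.56)²) = √(5.675106 + 2.040144) = 2.7776 km
L: √((-0.0085·111.32)² + (0.0059·91.56)²) = √(0.895332 + 0.291820) = 1.0896 km
M: √((0.0126·111.32)² + (-0.0043·91.56)²) = √(1.967377 + 0.155006) = 1.4568 km
N: √((-0.0185·111.32)² + (0.0235·91.56)²) = √(4.241211 + 4.629641) = 2.9784 km
O: √((-0.0165·111.32)² + (-0.0195·91.56)²) = √(3.373761 + 3.187725) = 2.5615 km
Threshold 0.085 km: none within range.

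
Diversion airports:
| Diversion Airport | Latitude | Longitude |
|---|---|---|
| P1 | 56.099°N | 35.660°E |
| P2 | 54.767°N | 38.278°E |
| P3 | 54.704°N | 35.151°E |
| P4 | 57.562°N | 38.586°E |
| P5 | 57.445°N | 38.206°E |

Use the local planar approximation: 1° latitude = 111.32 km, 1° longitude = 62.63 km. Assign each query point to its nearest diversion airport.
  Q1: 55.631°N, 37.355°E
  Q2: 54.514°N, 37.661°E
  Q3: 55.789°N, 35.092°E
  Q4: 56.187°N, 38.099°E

Q1→P2; Q2→P2; Q3→P1; Q4→P5

Q1 at 55.631°N, 37.355°E:
  P1: √((0.468·111.32)² + (-1.695·62.63)²) = √(2714.17660 + 11269.48912) = 118.253 km
  P2: √((-0.864·111.32)² + (0.923·62.63)²) = √(9250.68473 + 3341.70590) = 112.216 km
  P3: √((-0.927·111.32)² + (-2.204·62.63)²) = √(10648.92734 + 19054.08085) = 172.346 km
  P4: √((1.931·111.32)² + (1.231·62.63)²) = √(46207.33729 + 5944.02913) = 228.367 km
  P5: √((1.814·111.32)² + (0.851·62.63)²) = √(40777.53421 + 2840.69066) = 208.850 km
  → nearest: P2 (112.216 km)
Q2 at 54.514°N, 37.661°E:
  P1: √((1.585·111.32)² + (-2.001·62.63)²) = √(31131.84994 + 15705.76159) = 216.420 km
  P2: √((0.253·111.32)² + (0.617·62.63)²) = √(793.20864 + 1493.25904) = 47.817 km
  P3: √((0.190·111.32)² + (-2.510·62.63)²) = √(447.35634 + 24712.24872) = 158.618 km
  P4: √((3.048·111.32)² + (0.925·62.63)²) = √(115126.77011 + 3356.20352) = 344.214 km
  P5: √((2.931·111.32)² + (0.545·62.63)²) = √(106457.93364 + 1165.08558) = 328.059 km
  → nearest: P2 (47.817 km)
Q3 at 55.789°N, 35.092°E:
  P1: √((0.310·111.32)² + (0.568·62.63)²) = √(1190.88488 + 1265.49809) = 49.562 km
  P2: √((-1.022·111.32)² + (3.186·62.63)²) = √(12943.39446 + 39815.88436) = 229.694 km
  P3: √((-1.085·111.32)² + (0.059·62.63)²) = √(14588.33984 + 13.65428) = 120.839 km
  P4: √((1.773·111.32)² + (3.494·62.63)²) = √(38955.05901 + 47886.22753) = 294.688 km
  P5: √((1.656·111.32)² + (3.114·62.63)²) = √(33983.41822 + 38036.63069) = 268.366 km
  → nearest: P1 (49.562 km)
Q4 at 56.187°N, 38.099°E:
  P1: √((-0.088·111.32)² + (-2.439·62.63)²) = √(95.96475 + 23333.95866) = 153.068 km
  P2: √((-1.420·111.32)² + (0.179·62.63)²) = √(24987.51594 + 125.68136) = 158.471 km
  P3: √((-1.483·111.32)² + (-2.948·62.63)²) = √(27253.90247 + 34089.43331) = 247.676 km
  P4: √((1.375·111.32)² + (0.487·62.63)²) = √(23428.89423 + 930.29941) = 156.074 km
  P5: √((1.258·111.32)² + (0.107·62.63)²) = √(19611.35845 + 44.90890) = 140.201 km
  → nearest: P5 (140.201 km)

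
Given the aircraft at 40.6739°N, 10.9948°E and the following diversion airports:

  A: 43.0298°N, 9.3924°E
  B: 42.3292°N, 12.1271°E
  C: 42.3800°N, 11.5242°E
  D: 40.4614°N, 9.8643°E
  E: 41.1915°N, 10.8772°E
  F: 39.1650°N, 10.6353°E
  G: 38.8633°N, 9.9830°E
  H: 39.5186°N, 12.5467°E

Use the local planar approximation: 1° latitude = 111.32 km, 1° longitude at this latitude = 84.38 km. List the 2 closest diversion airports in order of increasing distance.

Distances from 40.6739°N, 10.9948°E:
A: √((2.3559·111.32)² + (-1.6024·84.38)²) = √(68779.671883 + 18281.882555) = 295.0620 km
B: √((1.6553·111.32)² + (1.1323·84.38)²) = √(33954.694350 + 9128.555424) = 207.5650 km
C: √((1.7061·111.32)² + (0.5294·84.38)²) = √(36070.765681 + 1995.477871) = 195.1057 km
D: √((-0.2125·111.32)² + (-1.1305·84.38)²) = √(559.582680 + 9099.555443) = 98.2809 km
E: √((0.5176·111.32)² + (-0.1176·84.38)²) = √(3319.975896 + 98.467675) = 58.4675 km
F: √((-1.5089·111.32)² + (-0.3595·84.38)²) = √(28214.172184 + 920.188564) = 170.6879 km
G: √((-1.8106·111.32)² + (-1.0118·84.38)²) = √(40624.817911 + 7289.007418) = 218.8923 km
H: √((-1.1553·111.32)² + (1.5519·84.38)²) = √(16540.016635 + 17147.724932) = 183.5422 km
Sorted: E (58.4675 km) < D (98.2809 km) < F (170.6879 km) < H (183.5422 km) < …

E, D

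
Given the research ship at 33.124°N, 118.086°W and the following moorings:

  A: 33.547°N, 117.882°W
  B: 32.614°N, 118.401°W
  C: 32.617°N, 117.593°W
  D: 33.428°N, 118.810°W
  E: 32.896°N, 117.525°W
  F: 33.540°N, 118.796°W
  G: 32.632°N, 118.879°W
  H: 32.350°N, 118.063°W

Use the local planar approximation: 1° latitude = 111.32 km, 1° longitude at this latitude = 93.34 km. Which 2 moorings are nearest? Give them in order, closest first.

A, E

Distances from 33.124°N, 118.086°W:
A: √((0.423·111.32)² + (0.204·93.34)²) = √(2217.31365 + 362.57339) = 50.793 km
B: √((-0.510·111.32)² + (-0.315·93.34)²) = √(3223.19624 + 864.48348) = 63.935 km
C: √((-0.507·111.32)² + (0.493·93.34)²) = √(3185.38781 + 2117.52932) = 72.821 km
D: √((0.304·111.32)² + (-0.724·93.34)²) = √(1145.23223 + 4566.80771) = 75.578 km
E: √((-0.228·111.32)² + (0.561·93.34)²) = √(644.19313 + 2741.96127) = 58.191 km
F: √((0.416·111.32)² + (-0.710·93.34)²) = √(2144.53460 + 4391.89846) = 80.848 km
G: √((-0.492·111.32)² + (-0.793·93.34)²) = √(2999.69156 + 5478.75611) = 92.078 km
H: √((-0.774·111.32)² + (0.023·93.34)²) = √(7423.83510 + 4.60884) = 86.188 km
Sorted: A (50.793 km) < E (58.191 km) < B (63.935 km) < C (72.821 km) < …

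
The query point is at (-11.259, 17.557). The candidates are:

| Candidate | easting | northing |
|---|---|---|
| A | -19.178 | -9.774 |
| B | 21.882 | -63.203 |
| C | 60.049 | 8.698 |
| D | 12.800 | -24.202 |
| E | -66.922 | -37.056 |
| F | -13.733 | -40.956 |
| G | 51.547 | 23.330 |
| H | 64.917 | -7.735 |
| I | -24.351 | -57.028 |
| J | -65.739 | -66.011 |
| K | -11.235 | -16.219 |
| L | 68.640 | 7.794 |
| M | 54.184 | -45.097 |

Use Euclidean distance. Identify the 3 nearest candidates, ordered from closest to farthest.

A, K, D

Distances from (-11.259, 17.557):
A: 28.455
B: 87.295
C: 71.856
D: 48.194
E: 77.980
F: 58.565
G: 63.071
H: 80.265
I: 75.725
J: 99.758
K: 33.776
L: 80.493
M: 90.600
Sorted: A (28.455) < K (33.776) < D (48.194) < F (58.565) < G (63.071) < …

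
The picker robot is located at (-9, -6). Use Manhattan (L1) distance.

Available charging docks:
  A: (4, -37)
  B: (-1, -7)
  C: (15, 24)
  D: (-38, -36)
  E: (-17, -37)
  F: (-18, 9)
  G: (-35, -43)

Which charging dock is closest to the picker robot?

Distances from (-9, -6):
A: |13| + |-31| = 13 + 31 = 44
B: |8| + |-1| = 8 + 1 = 9
C: |24| + |30| = 24 + 30 = 54
D: |-29| + |-30| = 29 + 30 = 59
E: |-8| + |-31| = 8 + 31 = 39
F: |-9| + |15| = 9 + 15 = 24
G: |-26| + |-37| = 26 + 37 = 63
Minimum: B at 9.

B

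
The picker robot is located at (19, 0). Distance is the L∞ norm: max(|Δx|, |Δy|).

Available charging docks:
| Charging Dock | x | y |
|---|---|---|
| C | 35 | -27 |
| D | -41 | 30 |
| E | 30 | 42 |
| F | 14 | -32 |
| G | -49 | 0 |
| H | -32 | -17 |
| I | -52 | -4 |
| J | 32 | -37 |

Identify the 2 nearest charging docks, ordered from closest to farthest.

Distances from (19, 0):
C: 27
D: 60
E: 42
F: 32
G: 68
H: 51
I: 71
J: 37
Sorted: C (27) < F (32) < J (37) < E (42) < …

C, F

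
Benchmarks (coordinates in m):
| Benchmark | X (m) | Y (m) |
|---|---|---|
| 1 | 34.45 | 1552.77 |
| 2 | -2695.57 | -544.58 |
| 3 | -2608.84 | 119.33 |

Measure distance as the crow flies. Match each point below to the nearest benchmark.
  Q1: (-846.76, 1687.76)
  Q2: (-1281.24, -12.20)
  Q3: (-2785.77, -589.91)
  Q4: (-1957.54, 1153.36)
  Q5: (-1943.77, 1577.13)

Q1→1; Q2→3; Q3→2; Q4→3; Q5→3

Q1 at (-846.76, 1687.76):
  1: 891.49 m
  2: 2898.52 m
  3: 2359.00 m
  → nearest: 1 (891.49 m)
Q2 at (-1281.24, -12.20):
  1: 2044.55 m
  2: 1511.21 m
  3: 1334.10 m
  → nearest: 3 (1334.10 m)
Q3 at (-2785.77, -589.91):
  1: 3541.85 m
  2: 100.95 m
  3: 730.98 m
  → nearest: 2 (100.95 m)
Q4 at (-1957.54, 1153.36):
  1: 2031.64 m
  2: 1851.40 m
  3: 1222.05 m
  → nearest: 3 (1222.05 m)
Q5 at (-1943.77, 1577.13):
  1: 1978.37 m
  2: 2250.97 m
  3: 1602.34 m
  → nearest: 3 (1602.34 m)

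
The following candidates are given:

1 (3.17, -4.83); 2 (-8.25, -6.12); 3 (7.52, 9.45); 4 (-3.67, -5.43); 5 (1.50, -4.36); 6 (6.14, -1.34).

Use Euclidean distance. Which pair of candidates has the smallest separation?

Pairwise distances:
1–2: 11.49
1–3: 14.93
1–4: 6.87
1–5: 1.73
1–6: 4.58
2–3: 22.16
2–4: 4.63
2–5: 9.91
2–6: 15.16
3–4: 18.62
3–5: 15.07
3–6: 10.88
4–5: 5.28
4–6: 10.63
5–6: 5.54
Closest pair: 1–5 at 1.73.

1 and 5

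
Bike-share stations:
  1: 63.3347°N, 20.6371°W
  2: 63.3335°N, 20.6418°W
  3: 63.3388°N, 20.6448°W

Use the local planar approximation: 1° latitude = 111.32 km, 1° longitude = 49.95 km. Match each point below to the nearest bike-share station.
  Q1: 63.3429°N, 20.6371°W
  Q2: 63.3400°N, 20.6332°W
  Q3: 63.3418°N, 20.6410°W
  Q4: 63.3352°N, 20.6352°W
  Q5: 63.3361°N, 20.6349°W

Q1→3; Q2→3; Q3→3; Q4→1; Q5→1

Q1 at 63.3429°N, 20.6371°W:
  1: 0.9128 km
  2: 1.0724 km
  3: 0.5969 km
  → nearest: 3 (0.5969 km)
Q2 at 63.3400°N, 20.6332°W:
  1: 0.6213 km
  2: 0.8415 km
  3: 0.5946 km
  → nearest: 3 (0.5946 km)
Q3 at 63.3418°N, 20.6410°W:
  1: 0.8140 km
  2: 0.9248 km
  3: 0.3841 km
  → nearest: 3 (0.3841 km)
Q4 at 63.3352°N, 20.6352°W:
  1: 0.1100 km
  2: 0.3801 km
  3: 0.6249 km
  → nearest: 1 (0.1100 km)
Q5 at 63.3361°N, 20.6349°W:
  1: 0.1907 km
  2: 0.4501 km
  3: 0.5787 km
  → nearest: 1 (0.1907 km)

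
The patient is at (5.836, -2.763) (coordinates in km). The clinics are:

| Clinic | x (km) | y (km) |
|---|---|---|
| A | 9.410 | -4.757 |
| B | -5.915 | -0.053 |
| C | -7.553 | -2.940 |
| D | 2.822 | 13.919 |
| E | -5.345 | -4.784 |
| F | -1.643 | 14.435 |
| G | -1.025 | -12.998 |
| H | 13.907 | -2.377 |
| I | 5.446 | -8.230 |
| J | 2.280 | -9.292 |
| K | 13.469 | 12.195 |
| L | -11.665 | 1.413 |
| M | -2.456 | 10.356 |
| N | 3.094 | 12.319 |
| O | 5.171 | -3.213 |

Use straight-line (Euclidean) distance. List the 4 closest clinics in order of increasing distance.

Distances from (5.836, -2.763):
A: √((3.574)² + (-1.994)²) = √(12.77348 + 3.97604) = 4.093 km
B: √((-11.751)² + (2.710)²) = √(138.08600 + 7.34410) = 12.059 km
C: √((-13.389)² + (-0.177)²) = √(179.26532 + 0.03133) = 13.390 km
D: √((-3.014)² + (16.682)²) = √(9.08420 + 278.28912) = 16.952 km
E: √((-11.181)² + (-2.021)²) = √(125.01476 + 4.08444) = 11.362 km
F: √((-7.479)² + (17.198)²) = √(55.93544 + 295.77120) = 18.754 km
G: √((-6.861)² + (-10.235)²) = √(47.07332 + 104.75522) = 12.322 km
H: √((8.071)² + (0.386)²) = √(65.14104 + 0.14900) = 8.080 km
I: √((-0.390)² + (-5.467)²) = √(0.15210 + 29.88809) = 5.481 km
J: √((-3.556)² + (-6.529)²) = √(12.64514 + 42.62784) = 7.435 km
K: √((7.633)² + (14.958)²) = √(58.26269 + 223.74176) = 16.793 km
L: √((-17.501)² + (4.176)²) = √(306.28500 + 17.43898) = 17.992 km
M: √((-8.292)² + (13.119)²) = √(68.75726 + 172.10816) = 15.520 km
N: √((-2.742)² + (15.082)²) = √(7.51856 + 227.46672) = 15.329 km
O: √((-0.665)² + (-0.450)²) = √(0.44223 + 0.20250) = 0.803 km
Sorted: O (0.803 km) < A (4.093 km) < I (5.481 km) < J (7.435 km) < H (8.080 km) < E (11.362 km) < …

O, A, I, J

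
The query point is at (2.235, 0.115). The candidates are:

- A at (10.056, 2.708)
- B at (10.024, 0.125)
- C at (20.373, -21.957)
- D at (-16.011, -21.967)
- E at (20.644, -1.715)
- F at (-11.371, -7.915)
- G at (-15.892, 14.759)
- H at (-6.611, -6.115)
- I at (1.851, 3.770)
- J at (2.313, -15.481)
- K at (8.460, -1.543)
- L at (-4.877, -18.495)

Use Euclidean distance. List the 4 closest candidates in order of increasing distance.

Distances from (2.235, 0.115):
A: 8.240
B: 7.789
C: 28.569
D: 28.645
E: 18.500
F: 15.799
G: 23.303
H: 10.820
I: 3.675
J: 15.596
K: 6.442
L: 19.923
Sorted: I (3.675) < K (6.442) < B (7.789) < A (8.240) < H (10.820) < J (15.596) < …

I, K, B, A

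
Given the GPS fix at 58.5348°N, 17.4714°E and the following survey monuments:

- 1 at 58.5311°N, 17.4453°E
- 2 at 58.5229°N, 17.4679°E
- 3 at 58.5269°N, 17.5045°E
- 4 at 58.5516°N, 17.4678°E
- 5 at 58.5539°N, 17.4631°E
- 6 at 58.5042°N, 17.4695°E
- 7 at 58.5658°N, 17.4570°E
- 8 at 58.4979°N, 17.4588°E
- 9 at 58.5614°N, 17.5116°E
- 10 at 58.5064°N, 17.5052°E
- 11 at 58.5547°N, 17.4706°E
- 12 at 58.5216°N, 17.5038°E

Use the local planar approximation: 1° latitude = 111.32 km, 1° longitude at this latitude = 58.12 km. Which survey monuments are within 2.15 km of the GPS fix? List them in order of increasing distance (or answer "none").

Distances from 58.5348°N, 17.4714°E:
1: √((-0.0037·111.32)² + (-0.0261·58.12)²) = √(0.169648 + 2.301083) = 1.5719 km
2: √((-0.0119·111.32)² + (-0.0035·58.12)²) = √(1.754851 + 0.041380) = 1.3402 km
3: √((-0.0079·111.32)² + (0.0331·58.12)²) = √(0.773394 + 3.700899) = 2.1153 km
4: √((0.0168·111.32)² + (-0.0036·58.12)²) = √(3.497558 + 0.043778) = 1.8818 km
5: √((0.0191·111.32)² + (-0.0083·58.12)²) = √(4.520777 + 0.232706) = 2.1802 km
6: √((-0.0306·111.32)² + (-0.0019·58.12)²) = √(11.603506 + 0.012194) = 3.4082 km
7: √((0.0310·111.32)² + (-0.0144·58.12)²) = √(11.908849 + 0.700448) = 3.5510 km
8: √((-0.0369·111.32)² + (-0.0126·58.12)²) = √(16.873265 + 0.536281) = 4.1725 km
9: √((0.0266·111.32)² + (0.0402·58.12)²) = √(8.768184 + 5.458877) = 3.7719 km
10: √((-0.0284·111.32)² + (0.0338·58.12)²) = √(9.995006 + 3.859087) = 3.7221 km
11: √((0.0199·111.32)² + (-0.0008·58.12)²) = √(4.907412 + 0.002162) = 2.2158 km
12: √((-0.0132·111.32)² + (0.0324·58.12)²) = √(2.159207 + 3.546020) = 2.3886 km
Threshold 2.15 km: 2 (1.3402 km), 1 (1.5719 km), 4 (1.8818 km), 3 (2.1153 km) are within range.

2, 1, 4, 3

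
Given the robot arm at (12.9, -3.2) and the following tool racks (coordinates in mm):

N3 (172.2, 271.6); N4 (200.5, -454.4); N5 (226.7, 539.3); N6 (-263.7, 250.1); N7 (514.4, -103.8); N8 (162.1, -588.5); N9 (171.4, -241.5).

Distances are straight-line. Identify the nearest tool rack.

N9

Distances from (12.9, -3.2):
N3: √((159.3)² + (274.8)²) = √(25376.490 + 75515.040) = 317.6 mm
N4: √((187.6)² + (-451.2)²) = √(35193.760 + 203581.440) = 488.6 mm
N5: √((213.8)² + (542.5)²) = √(45710.440 + 294306.250) = 583.1 mm
N6: √((-276.6)² + (253.3)²) = √(76507.560 + 64160.890) = 375.1 mm
N7: √((501.5)² + (-100.6)²) = √(251502.250 + 10120.360) = 511.5 mm
N8: √((149.2)² + (-585.3)²) = √(22260.640 + 342576.090) = 604.0 mm
N9: √((158.5)² + (-238.3)²) = √(25122.250 + 56786.890) = 286.2 mm
Minimum: N9 at 286.2 mm.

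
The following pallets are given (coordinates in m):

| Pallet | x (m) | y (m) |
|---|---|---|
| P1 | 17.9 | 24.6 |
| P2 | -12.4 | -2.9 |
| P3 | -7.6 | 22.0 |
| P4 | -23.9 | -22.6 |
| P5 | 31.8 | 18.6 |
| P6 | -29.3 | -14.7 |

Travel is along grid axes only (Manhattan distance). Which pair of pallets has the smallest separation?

P4 and P6

Pairwise distances:
P1–P2: |-30.3| + |-27.5| = 30.3 + 27.5 = 57.8 m
P1–P3: |-25.5| + |-2.6| = 25.5 + 2.6 = 28.1 m
P1–P4: |-41.8| + |-47.2| = 41.8 + 47.2 = 89.0 m
P1–P5: |13.9| + |-6.0| = 13.9 + 6.0 = 19.9 m
P1–P6: |-47.2| + |-39.3| = 47.2 + 39.3 = 86.5 m
P2–P3: |4.8| + |24.9| = 4.8 + 24.9 = 29.7 m
P2–P4: |-11.5| + |-19.7| = 11.5 + 19.7 = 31.2 m
P2–P5: |44.2| + |21.5| = 44.2 + 21.5 = 65.7 m
P2–P6: |-16.9| + |-11.8| = 16.9 + 11.8 = 28.7 m
P3–P4: |-16.3| + |-44.6| = 16.3 + 44.6 = 60.9 m
P3–P5: |39.4| + |-3.4| = 39.4 + 3.4 = 42.8 m
P3–P6: |-21.7| + |-36.7| = 21.7 + 36.7 = 58.4 m
P4–P5: |55.7| + |41.2| = 55.7 + 41.2 = 96.9 m
P4–P6: |-5.4| + |7.9| = 5.4 + 7.9 = 13.3 m
P5–P6: |-61.1| + |-33.3| = 61.1 + 33.3 = 94.4 m
Closest pair: P4–P6 at 13.3 m.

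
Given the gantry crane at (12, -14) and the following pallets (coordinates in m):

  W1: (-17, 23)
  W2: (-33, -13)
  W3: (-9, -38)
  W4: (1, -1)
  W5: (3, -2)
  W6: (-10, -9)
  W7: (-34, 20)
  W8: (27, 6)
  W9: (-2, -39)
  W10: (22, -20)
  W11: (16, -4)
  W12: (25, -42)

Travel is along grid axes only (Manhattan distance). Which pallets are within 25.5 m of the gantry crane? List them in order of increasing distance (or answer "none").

W11, W10, W5, W4

Distances from (12, -14):
W1: 66 m
W2: 46 m
W3: 45 m
W4: 24 m
W5: 21 m
W6: 27 m
W7: 80 m
W8: 35 m
W9: 39 m
W10: 16 m
W11: 14 m
W12: 41 m
Threshold 25.5 m: W11 (14 m), W10 (16 m), W5 (21 m), W4 (24 m) are within range.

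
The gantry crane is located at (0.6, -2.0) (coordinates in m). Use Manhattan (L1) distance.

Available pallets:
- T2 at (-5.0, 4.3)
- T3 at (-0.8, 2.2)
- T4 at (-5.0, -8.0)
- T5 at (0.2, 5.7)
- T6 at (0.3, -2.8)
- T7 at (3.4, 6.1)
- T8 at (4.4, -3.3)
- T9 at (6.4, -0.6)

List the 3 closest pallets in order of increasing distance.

Distances from (0.6, -2.0):
T2: |-5.6| + |6.3| = 5.6 + 6.3 = 11.9 m
T3: |-1.4| + |4.2| = 1.4 + 4.2 = 5.6 m
T4: |-5.6| + |-6.0| = 5.6 + 6.0 = 11.6 m
T5: |-0.4| + |7.7| = 0.4 + 7.7 = 8.1 m
T6: |-0.3| + |-0.8| = 0.3 + 0.8 = 1.1 m
T7: |2.8| + |8.1| = 2.8 + 8.1 = 10.9 m
T8: |3.8| + |-1.3| = 3.8 + 1.3 = 5.1 m
T9: |5.8| + |1.4| = 5.8 + 1.4 = 7.2 m
Sorted: T6 (1.1 m) < T8 (5.1 m) < T3 (5.6 m) < T9 (7.2 m) < T5 (8.1 m) < …

T6, T8, T3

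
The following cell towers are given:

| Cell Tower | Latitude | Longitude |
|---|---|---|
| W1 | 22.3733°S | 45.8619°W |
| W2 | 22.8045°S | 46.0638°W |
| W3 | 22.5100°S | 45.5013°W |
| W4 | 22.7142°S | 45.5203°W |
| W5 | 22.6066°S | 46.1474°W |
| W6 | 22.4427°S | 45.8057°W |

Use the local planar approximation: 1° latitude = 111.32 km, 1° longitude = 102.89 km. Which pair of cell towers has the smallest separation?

Pairwise distances:
W1–W2: √((-0.4312·111.32)² + (-0.2019·102.89)²) = √(2304.113665 + 431.537928) = 52.3035 km
W1–W3: √((-0.1367·111.32)² + (0.3606·102.89)²) = √(231.570602 + 1376.568347) = 40.1016 km
W1–W4: √((-0.3409·111.32)² + (0.3416·102.89)²) = √(1440.125690 + 1235.327355) = 51.7248 km
W1–W5: √((-0.2333·111.32)² + (-0.2855·102.89)²) = √(674.490556 + 862.896206) = 39.2095 km
W1–W6: √((-0.0694·111.32)² + (0.0562·102.89)²) = √(59.685019 + 33.436358) = 9.6499 km
W2–W3: √((0.2945·111.32)² + (0.5625·102.89)²) = √(1074.773608 + 3349.587969) = 66.5159 km
W2–W4: √((0.0903·111.32)² + (0.5435·102.89)²) = √(101.046644 + 3127.126366) = 56.8170 km
W2–W5: √((0.1979·111.32)² + (-0.0836·102.89)²) = √(485.330946 + 73.987591) = 23.6499 km
W2–W6: √((0.3618·111.32)² + (0.2581·102.89)²) = √(1622.122022 + 705.216303) = 48.2425 km
W3–W4: √((-0.2042·111.32)² + (-0.0190·102.89)²) = √(516.723093 + 3.821673) = 22.8155 km
W3–W5: √((-0.0966·111.32)² + (-0.6461·102.89)²) = √(115.638020 + 4419.221976) = 67.3414 km
W3–W6: √((0.0673·111.32)² + (-0.3044·102.89)²) = √(56.127607 + 980.924610) = 32.2033 km
W4–W5: √((0.1076·111.32)² + (-0.6271·102.89)²) = √(143.473251 + 4163.129649) = 65.6247 km
W4–W6: √((0.2715·111.32)² + (-0.2854·102.89)²) = √(913.452699 + 862.291831) = 42.1396 km
W5–W6: √((0.1639·111.32)² + (0.3417·102.89)²) = √(332.892724 + 1236.050720) = 39.6099 km
Closest pair: W1–W6 at 9.6499 km.

W1 and W6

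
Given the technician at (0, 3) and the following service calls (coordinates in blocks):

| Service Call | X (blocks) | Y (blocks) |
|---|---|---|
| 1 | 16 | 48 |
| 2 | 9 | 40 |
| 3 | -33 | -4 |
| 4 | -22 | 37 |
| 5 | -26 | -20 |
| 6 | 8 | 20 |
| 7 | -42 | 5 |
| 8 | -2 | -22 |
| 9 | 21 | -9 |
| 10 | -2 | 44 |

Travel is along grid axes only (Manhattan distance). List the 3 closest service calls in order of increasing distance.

Distances from (0, 3):
1: |16| + |45| = 16 + 45 = 61 blocks
2: |9| + |37| = 9 + 37 = 46 blocks
3: |-33| + |-7| = 33 + 7 = 40 blocks
4: |-22| + |34| = 22 + 34 = 56 blocks
5: |-26| + |-23| = 26 + 23 = 49 blocks
6: |8| + |17| = 8 + 17 = 25 blocks
7: |-42| + |2| = 42 + 2 = 44 blocks
8: |-2| + |-25| = 2 + 25 = 27 blocks
9: |21| + |-12| = 21 + 12 = 33 blocks
10: |-2| + |41| = 2 + 41 = 43 blocks
Sorted: 6 (25 blocks) < 8 (27 blocks) < 9 (33 blocks) < 3 (40 blocks) < 10 (43 blocks) < …

6, 8, 9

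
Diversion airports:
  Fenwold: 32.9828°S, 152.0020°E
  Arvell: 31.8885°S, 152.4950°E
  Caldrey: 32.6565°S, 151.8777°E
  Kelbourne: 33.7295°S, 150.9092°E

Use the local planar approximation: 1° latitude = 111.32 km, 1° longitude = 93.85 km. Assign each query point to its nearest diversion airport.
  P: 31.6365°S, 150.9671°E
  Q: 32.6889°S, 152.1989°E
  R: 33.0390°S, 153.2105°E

P→Caldrey; Q→Caldrey; R→Fenwold

P at 31.6365°S, 150.9671°E:
  Fenwold: 178.5900 km
  Arvell: 146.1117 km
  Caldrey: 142.1132 km
  Kelbourne: 233.0561 km
  → nearest: Caldrey (142.1132 km)
Q at 32.6889°S, 152.1989°E:
  Fenwold: 37.5749 km
  Arvell: 93.3334 km
  Caldrey: 30.3596 km
  Kelbourne: 167.5383 km
  → nearest: Caldrey (30.3596 km)
R at 33.0390°S, 153.2105°E:
  Fenwold: 113.5901 km
  Arvell: 144.6096 km
  Caldrey: 132.1320 km
  Kelbourne: 229.2477 km
  → nearest: Fenwold (113.5901 km)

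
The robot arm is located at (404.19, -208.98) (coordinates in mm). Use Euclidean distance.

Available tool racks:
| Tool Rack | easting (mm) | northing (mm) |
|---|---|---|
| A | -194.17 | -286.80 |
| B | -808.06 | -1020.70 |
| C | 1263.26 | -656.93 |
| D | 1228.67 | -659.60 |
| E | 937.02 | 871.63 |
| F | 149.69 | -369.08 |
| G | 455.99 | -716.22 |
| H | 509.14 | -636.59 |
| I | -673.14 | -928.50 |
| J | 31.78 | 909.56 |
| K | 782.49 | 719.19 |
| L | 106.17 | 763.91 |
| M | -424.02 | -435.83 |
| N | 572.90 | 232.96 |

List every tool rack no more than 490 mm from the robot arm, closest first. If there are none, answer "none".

Distances from (404.19, -208.98):
A: √((-598.36)² + (-77.82)²) = √(358034.6896 + 6055.9524) = 603.40 mm
B: √((-1212.25)² + (-811.72)²) = √(1469550.0625 + 658889.3584) = 1458.92 mm
C: √((859.07)² + (-447.95)²) = √(738001.2649 + 200659.2025) = 968.84 mm
D: √((824.48)² + (-450.62)²) = √(679767.2704 + 203058.3844) = 939.59 mm
E: √((532.83)² + (1080.61)²) = √(283907.8089 + 1167717.9721) = 1204.83 mm
F: √((-254.50)² + (-160.10)²) = √(64770.2500 + 25632.0100) = 300.67 mm
G: √((51.80)² + (-507.24)²) = √(2683.2400 + 257292.4176) = 509.88 mm
H: √((104.95)² + (-427.61)²) = √(11014.5025 + 182850.3121) = 440.30 mm
I: √((-1077.33)² + (-719.52)²) = √(1160639.9289 + 517709.0304) = 1295.51 mm
J: √((-372.41)² + (1118.54)²) = √(138689.2081 + 1251131.7316) = 1178.91 mm
K: √((378.30)² + (928.17)²) = √(143110.8900 + 861499.5489) = 1002.30 mm
L: √((-298.02)² + (972.89)²) = √(88815.9204 + 946514.9521) = 1017.51 mm
M: √((-828.21)² + (-226.85)²) = √(685931.8041 + 51460.9225) = 858.72 mm
N: √((168.71)² + (441.94)²) = √(28463.0641 + 195310.9636) = 473.05 mm
Threshold 490 mm: F (300.67 mm), H (440.30 mm), N (473.05 mm) are within range.

F, H, N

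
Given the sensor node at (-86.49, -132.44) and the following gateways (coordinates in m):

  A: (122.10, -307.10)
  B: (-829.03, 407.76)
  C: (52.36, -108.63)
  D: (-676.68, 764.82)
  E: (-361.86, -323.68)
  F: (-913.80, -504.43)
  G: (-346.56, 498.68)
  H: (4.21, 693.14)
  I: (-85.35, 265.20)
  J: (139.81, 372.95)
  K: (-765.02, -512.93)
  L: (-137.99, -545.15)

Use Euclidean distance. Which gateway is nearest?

C

Distances from (-86.49, -132.44):
A: √((208.59)² + (-174.66)²) = √(43509.7881 + 30506.1156) = 272.06 m
B: √((-742.54)² + (540.20)²) = √(551365.6516 + 291816.0400) = 918.25 m
C: √((138.85)² + (23.81)²) = √(19279.3225 + 566.9161) = 140.88 m
D: √((-590.19)² + (897.26)²) = √(348324.2361 + 805075.5076) = 1073.96 m
E: √((-275.37)² + (-191.24)²) = √(75828.6369 + 36572.7376) = 335.26 m
F: √((-827.31)² + (-371.99)²) = √(684441.8361 + 138376.5601) = 907.09 m
G: √((-260.07)² + (631.12)²) = √(67636.4049 + 398312.4544) = 682.60 m
H: √((90.70)² + (825.58)²) = √(8226.4900 + 681582.3364) = 830.55 m
I: √((1.14)² + (397.64)²) = √(1.2996 + 158117.5696) = 397.64 m
J: √((226.30)² + (505.39)²) = √(51211.6900 + 255419.0521) = 553.74 m
K: √((-678.53)² + (-380.49)²) = √(460402.9609 + 144772.6401) = 777.93 m
L: √((-51.50)² + (-412.71)²) = √(2652.2500 + 170329.5441) = 415.91 m
Minimum: C at 140.88 m.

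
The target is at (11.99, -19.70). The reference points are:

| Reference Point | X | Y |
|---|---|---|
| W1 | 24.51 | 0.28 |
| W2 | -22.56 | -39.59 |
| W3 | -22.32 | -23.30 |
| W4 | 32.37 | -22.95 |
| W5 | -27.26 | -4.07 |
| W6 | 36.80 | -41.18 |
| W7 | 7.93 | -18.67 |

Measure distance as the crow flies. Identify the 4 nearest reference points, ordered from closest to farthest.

Distances from (11.99, -19.70):
W1: √((12.52)² + (19.98)²) = √(156.7504 + 399.2004) = 23.58
W2: √((-34.55)² + (-19.89)²) = √(1193.7025 + 395.6121) = 39.87
W3: √((-34.31)² + (-3.60)²) = √(1177.1761 + 12.9600) = 34.50
W4: √((20.38)² + (-3.25)²) = √(415.3444 + 10.5625) = 20.64
W5: √((-39.25)² + (15.63)²) = √(1540.5625 + 244.2969) = 42.25
W6: √((24.81)² + (-21.48)²) = √(615.5361 + 461.3904) = 32.82
W7: √((-4.06)² + (1.03)²) = √(16.4836 + 1.0609) = 4.19
Sorted: W7 (4.19) < W4 (20.64) < W1 (23.58) < W6 (32.82) < W3 (34.50) < W2 (39.87) < …

W7, W4, W1, W6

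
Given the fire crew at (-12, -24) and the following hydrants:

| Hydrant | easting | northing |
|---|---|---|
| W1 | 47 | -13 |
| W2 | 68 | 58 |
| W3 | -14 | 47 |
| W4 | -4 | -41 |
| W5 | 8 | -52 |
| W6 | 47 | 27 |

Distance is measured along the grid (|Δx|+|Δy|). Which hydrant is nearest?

W4

Distances from (-12, -24):
W1: |59| + |11| = 59 + 11 = 70
W2: |80| + |82| = 80 + 82 = 162
W3: |-2| + |71| = 2 + 71 = 73
W4: |8| + |-17| = 8 + 17 = 25
W5: |20| + |-28| = 20 + 28 = 48
W6: |59| + |51| = 59 + 51 = 110
Minimum: W4 at 25.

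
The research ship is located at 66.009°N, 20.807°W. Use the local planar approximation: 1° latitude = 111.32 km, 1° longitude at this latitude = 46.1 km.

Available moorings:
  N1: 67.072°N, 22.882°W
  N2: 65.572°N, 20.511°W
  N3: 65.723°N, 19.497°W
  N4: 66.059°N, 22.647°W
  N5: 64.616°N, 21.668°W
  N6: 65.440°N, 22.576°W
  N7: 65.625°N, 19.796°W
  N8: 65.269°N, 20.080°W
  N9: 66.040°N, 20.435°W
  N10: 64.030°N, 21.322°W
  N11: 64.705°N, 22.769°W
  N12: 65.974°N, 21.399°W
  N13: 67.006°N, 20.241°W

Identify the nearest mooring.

Distances from 66.009°N, 20.807°W:
N1: 152.161 km
N2: 50.524 km
N3: 68.269 km
N4: 85.006 km
N5: 160.068 km
N6: 103.260 km
N7: 63.242 km
N8: 88.934 km
N9: 17.493 km
N10: 221.578 km
N11: 171.034 km
N12: 27.568 km
N13: 114.012 km
Minimum: N9 at 17.493 km.

N9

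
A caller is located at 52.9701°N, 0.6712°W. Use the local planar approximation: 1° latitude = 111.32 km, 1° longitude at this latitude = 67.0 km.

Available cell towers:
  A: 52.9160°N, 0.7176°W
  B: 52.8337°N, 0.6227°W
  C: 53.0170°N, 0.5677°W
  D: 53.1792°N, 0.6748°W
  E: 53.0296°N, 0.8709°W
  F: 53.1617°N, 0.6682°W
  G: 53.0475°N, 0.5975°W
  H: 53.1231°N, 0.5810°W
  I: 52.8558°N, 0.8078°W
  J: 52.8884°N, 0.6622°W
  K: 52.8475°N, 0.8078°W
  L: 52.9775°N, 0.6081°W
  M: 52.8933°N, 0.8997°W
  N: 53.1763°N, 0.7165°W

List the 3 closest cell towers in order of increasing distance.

L, A, C

Distances from 52.9701°N, 0.6712°W:
A: 6.7775 km
B: 15.5279 km
C: 8.6802 km
D: 23.2783 km
E: 14.9296 km
F: 21.3299 km
G: 9.9308 km
H: 18.0724 km
I: 15.6735 km
J: 9.1148 km
K: 16.4325 km
L: 4.3072 km
M: 17.5349 km
N: 23.1540 km
Sorted: L (4.3072 km) < A (6.7775 km) < C (8.6802 km) < J (9.1148 km) < G (9.9308 km) < …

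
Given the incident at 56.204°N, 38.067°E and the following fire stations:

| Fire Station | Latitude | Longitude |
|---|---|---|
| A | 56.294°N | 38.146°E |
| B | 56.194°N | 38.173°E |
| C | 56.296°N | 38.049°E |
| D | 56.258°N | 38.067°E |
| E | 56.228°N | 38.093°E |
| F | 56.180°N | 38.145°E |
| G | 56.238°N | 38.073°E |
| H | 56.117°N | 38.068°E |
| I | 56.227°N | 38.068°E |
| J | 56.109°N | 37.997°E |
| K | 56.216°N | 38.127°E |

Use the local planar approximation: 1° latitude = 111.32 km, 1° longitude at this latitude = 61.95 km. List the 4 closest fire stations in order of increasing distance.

I, E, G, K

Distances from 56.204°N, 38.067°E:
A: 11.150 km
B: 6.660 km
C: 10.302 km
D: 6.011 km
E: 3.120 km
F: 5.522 km
G: 3.803 km
H: 9.685 km
I: 2.561 km
J: 11.430 km
K: 3.950 km
Sorted: I (2.561 km) < E (3.120 km) < G (3.803 km) < K (3.950 km) < F (5.522 km) < D (6.011 km) < …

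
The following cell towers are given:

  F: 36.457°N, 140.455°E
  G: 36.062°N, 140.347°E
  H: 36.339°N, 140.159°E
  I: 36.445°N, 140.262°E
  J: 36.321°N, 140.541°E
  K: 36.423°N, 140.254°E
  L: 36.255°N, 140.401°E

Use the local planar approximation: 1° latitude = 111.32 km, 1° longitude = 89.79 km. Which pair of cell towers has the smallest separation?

I and K

Pairwise distances:
I–K: 2.552 km
H–K: 12.657 km
J–L: 14.560 km
H–I: 14.992 km
F–J: 16.995 km
F–I: 17.381 km
F–K: 18.440 km
G–L: 22.025 km
K–L: 22.890 km
F–L: 23.003 km
H–L: 23.656 km
I–L: 24.559 km
J–K: 28.160 km
I–J: 28.603 km
F–H: 29.647 km
G–J: 33.685 km
H–J: 34.358 km
G–H: 35.154 km
G–K: 41.045 km
G–I: 43.313 km
F–G: 45.028 km
Closest pair: I–K at 2.552 km.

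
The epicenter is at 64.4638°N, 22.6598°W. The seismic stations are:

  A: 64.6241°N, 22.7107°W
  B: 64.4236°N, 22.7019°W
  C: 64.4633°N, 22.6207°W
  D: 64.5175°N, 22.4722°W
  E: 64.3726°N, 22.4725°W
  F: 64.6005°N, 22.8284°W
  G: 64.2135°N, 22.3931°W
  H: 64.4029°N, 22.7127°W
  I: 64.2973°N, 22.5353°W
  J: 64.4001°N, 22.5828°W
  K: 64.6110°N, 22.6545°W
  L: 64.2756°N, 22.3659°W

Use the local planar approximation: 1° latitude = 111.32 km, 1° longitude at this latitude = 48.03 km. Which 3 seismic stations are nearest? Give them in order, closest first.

C, B, H

Distances from 64.4638°N, 22.6598°W:
A: √((0.1603·111.32)² + (-0.0509·48.03)²) = √(318.429606 + 5.976690) = 18.0113 km
B: √((-0.0402·111.32)² + (-0.0421·48.03)²) = √(20.026198 + 4.088739) = 4.9107 km
C: √((-0.0005·111.32)² + (0.0391·48.03)²) = √(0.003098 + 3.526783) = 1.8788 km
D: √((0.0537·111.32)² + (0.1876·48.03)²) = √(35.735097 + 81.187813) = 10.8131 km
E: √((-0.0912·111.32)² + (0.1873·48.03)²) = √(103.070901 + 80.928358) = 13.5646 km
F: √((0.1367·111.32)² + (-0.1686·48.03)²) = √(231.570602 + 65.575304) = 17.2379 km
G: √((-0.2503·111.32)² + (0.2667·48.03)²) = √(776.368837 + 164.085878) = 30.6668 km
H: √((-0.0609·111.32)² + (-0.0529·48.03)²) = √(45.960102 + 6.455599) = 7.2399 km
I: √((-0.1665·111.32)² + (0.1245·48.03)²) = √(343.538070 + 35.757231) = 19.4755 km
J: √((-0.0637·111.32)² + (0.0770·48.03)²) = √(50.283472 + 13.677497) = 7.9976 km
K: √((0.1472·111.32)² + (0.0053·48.03)²) = √(268.510959 + 0.064800) = 16.3883 km
L: √((-0.1882·111.32)² + (0.2939·48.03)²) = √(438.920266 + 199.261936) = 25.2623 km
Sorted: C (1.8788 km) < B (4.9107 km) < H (7.2399 km) < J (7.9976 km) < D (10.8131 km) < …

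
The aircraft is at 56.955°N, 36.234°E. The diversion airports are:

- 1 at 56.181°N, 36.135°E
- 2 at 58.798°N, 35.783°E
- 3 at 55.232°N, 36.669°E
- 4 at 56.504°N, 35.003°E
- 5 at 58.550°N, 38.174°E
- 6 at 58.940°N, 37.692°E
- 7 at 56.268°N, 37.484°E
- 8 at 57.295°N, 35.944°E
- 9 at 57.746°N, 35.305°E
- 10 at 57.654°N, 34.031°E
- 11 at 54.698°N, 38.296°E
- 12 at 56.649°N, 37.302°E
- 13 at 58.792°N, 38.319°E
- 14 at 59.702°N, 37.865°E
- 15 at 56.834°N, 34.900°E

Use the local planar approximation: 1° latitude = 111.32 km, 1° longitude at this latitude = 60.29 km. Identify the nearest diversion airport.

8

Distances from 56.955°N, 36.234°E:
1: √((-0.774·111.32)² + (-0.099·60.29)²) = √(7423.83510 + 35.62550) = 86.368 km
2: √((1.843·111.32)² + (-0.451·60.29)²) = √(42091.75809 + 739.33906) = 206.957 km
3: √((-1.723·111.32)² + (0.435·60.29)²) = √(36788.91252 + 687.81094) = 193.589 km
4: √((-0.451·111.32)² + (-1.231·60.29)²) = √(2520.57416 + 5508.16160) = 89.603 km
5: √((1.595·111.32)² + (1.940·60.29)²) = √(31525.92007 + 13680.24980) = 212.617 km
6: √((1.985·111.32)² + (1.458·60.29)²) = √(48827.82929 + 7726.90576) = 237.812 km
7: √((-0.687·111.32)² + (1.250·60.29)²) = √(5848.70706 + 5679.50641) = 107.370 km
8: √((0.340·111.32)² + (-0.290·60.29)²) = √(1432.53166 + 305.69375) = 41.692 km
9: √((0.791·111.32)² + (-0.929·60.29)²) = √(7753.52805 + 3137.05401) = 104.358 km
10: √((0.699·111.32)² + (-2.203·60.29)²) = √(6054.81317 + 17640.85223) = 153.934 km
11: √((-2.257·111.32)² + (2.062·60.29)²) = √(63126.18060 + 15454.96015) = 280.323 km
12: √((-0.306·111.32)² + (1.068·60.29)²) = √(1160.35065 + 4146.03604) = 72.845 km
13: √((1.837·111.32)² + (2.085·60.29)²) = √(41818.13959 + 15801.65903) = 240.041 km
14: √((2.747·111.32)² + (1.631·60.29)²) = √(93511.21808 + 9669.37692) = 321.217 km
15: √((-0.121·111.32)² + (-1.334·60.29)²) = √(181.43336 + 6468.47981) = 81.547 km
Minimum: 8 at 41.692 km.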